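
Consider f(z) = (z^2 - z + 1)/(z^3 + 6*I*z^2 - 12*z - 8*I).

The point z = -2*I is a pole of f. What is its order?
Factor the denominator:
  z^3 + 6*I*z^2 - 12*z - 8*I = (z + 2*I)^3

The numerator P(z) = z^2 - z + 1 has P(-2*I) = -3 + 2*I ≠ 0, so no factor of (z + 2*I) cancels.
Near z = -2*I we can therefore write f(z) = g(z)/(z + 2*I)^3 with g analytic at -2*I and g(-2*I) ≠ 0 (g is just the numerator).

Hence z = -2*I is a pole of order 3.

Final answer: 3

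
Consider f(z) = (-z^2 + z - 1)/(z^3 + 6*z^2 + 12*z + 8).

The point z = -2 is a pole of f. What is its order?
Factor the denominator:
  z^3 + 6*z^2 + 12*z + 8 = (z + 2)^3

The numerator P(z) = -z^2 + z - 1 has P(-2) = -7 ≠ 0, so no factor of (z + 2) cancels.
Near z = -2 we can therefore write f(z) = g(z)/(z + 2)^3 with g analytic at -2 and g(-2) ≠ 0 (g is just the numerator).

Hence z = -2 is a pole of order 3.

Final answer: 3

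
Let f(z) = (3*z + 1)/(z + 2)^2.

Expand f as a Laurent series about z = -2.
Put w = z - (-2), i.e. z = w - 2. The denominator is w^2, so it suffices to rewrite the numerator in powers of w.

P(z) = 3*z + 1
P(w - 2) = -5 + 3*w

Dividing each term by w^2:
  f = -5/w^2 + 3/w

Substituting back w = z + 2:
  f(z) = -5/(z + 2)^2 + 3/(z + 2)

The series is finite because the numerator is a polynomial; the negative powers form the principal part, and the coefficient of 1/(z + 2) gives Res(f, -2) = 3.

Final answer: -5/(z + 2)^2 + 3/(z + 2)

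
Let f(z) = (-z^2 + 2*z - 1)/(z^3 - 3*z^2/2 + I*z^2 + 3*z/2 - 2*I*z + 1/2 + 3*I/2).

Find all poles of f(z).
The singularities of f are the zeros of the denominator. Factoring,
  z^3 - 3*z^2/2 + I*z^2 + 3*z/2 - 2*I*z + 1/2 + 3*I/2 = (z - 1 - I)*(z - 1/2 + I)*(z + I)
so the candidates are z = 1 + I, z = 1/2 - I, z = -I.

Check the numerator P(z) = -z^2 + 2*z - 1 at each one:
  P(1 + I) = 1 ≠ 0, so z = 1 + I is a (simple) pole.
  P(1/2 - I) = 3/4 - I ≠ 0, so z = 1/2 - I is a (simple) pole.
  P(-I) = -2*I ≠ 0, so z = -I is a (simple) pole.

Poles of f: {-I, 1/2 - I, 1 + I}

Final answer: {-I, 1/2 - I, 1 + I}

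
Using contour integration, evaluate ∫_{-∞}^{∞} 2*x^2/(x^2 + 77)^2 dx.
Let f(z) = 2*z^2/(z^2 + 77)^2. The denominator has no real zeros and deg Q - deg P = 2 ≥ 2, so the integral of f over the upper semicircle |z| = R tends to 0 as R → ∞. Closing the contour in the upper half-plane,
  ∫_{-∞}^{∞} f(x) dx = 2πi · Σ Res(f, z_k)  over the poles with Im z_k > 0.

Zeros of the denominator: z^2 + 77 = 0 gives z = ±sqrt(77)*I.
Upper half-plane: z = sqrt(77)*I (a pole of order 2).

Write f(z) = g(z)/(z - sqrt(77)*I)^2 with g(z) = 2*z^2/(z + sqrt(77)*I)^2. For a double pole, Res(f, z₀) = g'(z₀):
  g'(z) = 4*sqrt(77)*I*z/(z + sqrt(77)*I)^3
  Res(f, sqrt(77)*I) = g'(sqrt(77)*I) = -sqrt(77)*I/154

∫_{-∞}^{∞} f(x) dx = 2πi · (-sqrt(77)*I/154) = sqrt(77)*pi/77

Final answer: sqrt(77)*pi/77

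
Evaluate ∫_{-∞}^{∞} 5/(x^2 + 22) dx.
Let f(z) = 5/(z^2 + 22). The denominator has no real zeros and deg Q - deg P = 2 ≥ 2, so the integral of f over the upper semicircle |z| = R tends to 0 as R → ∞. Closing the contour in the upper half-plane,
  ∫_{-∞}^{∞} f(x) dx = 2πi · Σ Res(f, z_k)  over the poles with Im z_k > 0.

Zeros of the denominator: z^2 + 22 = 0 gives z = ±sqrt(22)*I.
Upper half-plane: z = sqrt(22)*I (simple).

Each pole is a simple zero of Q(z) = z^2 + 22, so Res(f, z₀) = P(z₀)/Q'(z₀) with P(z) = 5, Q'(z) = 2*z:
  Res(f, sqrt(22)*I) = (5)/(2*sqrt(22)*I) = -5*sqrt(22)*I/44

∫_{-∞}^{∞} f(x) dx = 2πi · (-5*sqrt(22)*I/44) = 5*sqrt(22)*pi/22

Final answer: 5*sqrt(22)*pi/22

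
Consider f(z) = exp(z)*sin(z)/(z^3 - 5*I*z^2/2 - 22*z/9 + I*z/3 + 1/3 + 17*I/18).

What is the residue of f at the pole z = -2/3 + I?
(-72/73 - 27*I/73)*exp(-2/3 + I)*sin(2/3 - I)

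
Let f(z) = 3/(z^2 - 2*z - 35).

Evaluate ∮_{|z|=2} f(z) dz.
By the residue theorem, ∮_C f(z) dz = 2πi · (sum of the residues of f at the poles inside |z| = 2).

The denominator factors as (z + 5)*(z - 7), so the singularities of f are simple poles at z = -5, z = 7.
  |-5|² = 25 > 4 = 2², so this pole is outside the contour.
  |7|² = 49 > 4 = 2², so this pole is outside the contour.

No pole lies inside the contour, so f is analytic on and inside C and the integral is 0 (Cauchy's theorem).

Final answer: 0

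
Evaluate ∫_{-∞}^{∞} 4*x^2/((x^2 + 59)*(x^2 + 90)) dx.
Let f(z) = 4*z^2/((z^2 + 59)*(z^2 + 90)). The denominator has no real zeros and deg Q - deg P = 2 ≥ 2, so the integral of f over the upper semicircle |z| = R tends to 0 as R → ∞. Closing the contour in the upper half-plane,
  ∫_{-∞}^{∞} f(x) dx = 2πi · Σ Res(f, z_k)  over the poles with Im z_k > 0.

Zeros of the denominator: z^2 + 90 = 0 gives z = ±3*sqrt(10)*I; z^2 + 59 = 0 gives z = ±sqrt(59)*I.
Upper half-plane: z = 3*sqrt(10)*I, z = sqrt(59)*I (simple).

Each pole is a simple zero of Q(z) = z^4 + 149*z^2 + 5310, so Res(f, z₀) = P(z₀)/Q'(z₀) with P(z) = 4*z^2, Q'(z) = 4*z^3 + 298*z:
  Res(f, 3*sqrt(10)*I) = (-360)/(-186*sqrt(10)*I) = -6*sqrt(10)*I/31
  Res(f, sqrt(59)*I) = (-236)/(62*sqrt(59)*I) = 2*sqrt(59)*I/31

Sum of residues: 2*I*(-3*sqrt(10) + sqrt(59))/31
∫_{-∞}^{∞} f(x) dx = 2πi · (2*I*(-3*sqrt(10) + sqrt(59))/31) = 4*pi*(-sqrt(59) + 3*sqrt(10))/31

Final answer: 4*pi*(-sqrt(59) + 3*sqrt(10))/31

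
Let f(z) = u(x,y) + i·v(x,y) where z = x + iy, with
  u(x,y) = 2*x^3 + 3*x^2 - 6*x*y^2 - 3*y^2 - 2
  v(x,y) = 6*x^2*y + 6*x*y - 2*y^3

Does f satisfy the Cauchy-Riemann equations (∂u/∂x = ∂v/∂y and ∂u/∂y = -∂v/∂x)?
∂u/∂x = 6*x^2 + 6*x - 6*y^2
∂v/∂y = 6*x^2 + 6*x - 6*y^2
∂u/∂y = -12*x*y - 6*y
∂v/∂x = 12*x*y + 6*y
∂u/∂x = ∂v/∂y and ∂u/∂y = -∂v/∂x hold identically; f is analytic.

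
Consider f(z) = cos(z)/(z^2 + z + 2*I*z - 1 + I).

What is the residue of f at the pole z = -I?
cosh(1)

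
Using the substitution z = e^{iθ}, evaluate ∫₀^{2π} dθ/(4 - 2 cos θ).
Call the integral J. The integrand is 2π-periodic and we integrate over a full period, so shifting θ does not change the value (θ → θ + π flips the sign of the trig term). Hence
  J = ∫₀^{2π} dθ/(4 + 2 cos θ).
Put z = e^{iθ}: then cos θ = (z + 1/z)/2, dθ = dz/(iz), and z runs once counterclockwise around |z| = 1:
  J = ∮_{|z|=1} 1/(4 + 2*(z + 1/z)/2) · dz/(iz) = (2/i) ∮_{|z|=1} dz/(2*z^2 + 8*z + 2).
The roots of 2*z^2 + 8*z + 2 are z = (-4 ± sqrt(4^2 - 2^2))/2, with sqrt(12) = 2*sqrt(3); their product is 1, so only z₊ = -2 + sqrt(3) lies inside the unit circle (z₋ = -2 - sqrt(3) lies outside).
z₊ is a simple zero of q(z) = 2*z^2 + 8*z + 2, so Res(1/q, z₊) = 1/q'(z₊) with q'(z) = 4*z + 8; and q'(z₊) = 2*(z₊ - z₋) = 4*sqrt(3).
Therefore J = (2/i) · 2πi · 1/(4*sqrt(3)) = 2*pi/(2*sqrt(3)) = sqrt(3)*pi/3

Final answer: sqrt(3)*pi/3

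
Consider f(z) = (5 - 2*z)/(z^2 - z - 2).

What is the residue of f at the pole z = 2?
Write f(z) = P(z)/Q(z) with P(z) = 5 - 2*z and Q(z) = z^2 - z - 2.
The denominator factors as Q(z) = (z - 2)*(z + 1), so z = 2 is a simple zero of Q and P is analytic there; z = 2 is therefore a simple pole and
  Res(f, z₀) = P(z₀)/Q'(z₀).

Q'(z) = 2*z - 1, so Q'(2) = 3.
P(2) = 1.

Res(f, 2) = (1)/(3) = 1/3

Final answer: 1/3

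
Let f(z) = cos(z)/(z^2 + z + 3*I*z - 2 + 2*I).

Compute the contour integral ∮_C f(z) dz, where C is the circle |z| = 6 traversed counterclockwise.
By the residue theorem, ∮_C f(z) dz = 2πi · (sum of the residues of f at the poles inside |z| = 6).

The denominator factors as (z + 2*I)*(z + 1 + I), so the singularities of f are simple poles at z = -2*I, z = -1 - I.
  |-2*I|² = 4 < 36 = 6², so this pole is inside the contour.
  |-1 - I|² = 2 < 36 = 6², so this pole is inside the contour.

With P(z) = cos(z) and Q(z) = z^2 + z + 3*I*z - 2 + 2*I, each pole is simple, so Res(f, z₀) = P(z₀)/Q'(z₀) with Q'(z) = 2*z + 1 + 3*I.
  Res(f, -2*I) = P(-2*I)/Q'(-2*I) = (cosh(2))/(1 - I) = (1/2 + I/2)*cosh(2)
  Res(f, -1 - I) = P(-1 - I)/Q'(-1 - I) = (cos(1 + I))/(-1 + I) = (-1/2 - I/2)*cos(1 + I)

Sum of residues inside C: (-1/2 - I/2)*cos(1 + I) + (1/2 + I/2)*cosh(2)
∮_C f(z) dz = 2πi · ((-1/2 - I/2)*cos(1 + I) + (1/2 + I/2)*cosh(2)) = pi*(1 - I)*cos(1 + I) + pi*(-1 + I)*cosh(2)

Final answer: pi*(1 - I)*cos(1 + I) + pi*(-1 + I)*cosh(2)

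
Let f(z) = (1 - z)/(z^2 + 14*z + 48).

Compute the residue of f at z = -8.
Write f(z) = P(z)/Q(z) with P(z) = 1 - z and Q(z) = z^2 + 14*z + 48.
The denominator factors as Q(z) = (z + 6)*(z + 8), so z = -8 is a simple zero of Q and P is analytic there; z = -8 is therefore a simple pole and
  Res(f, z₀) = P(z₀)/Q'(z₀).

Q'(z) = 2*z + 14, so Q'(-8) = -2.
P(-8) = 9.

Res(f, -8) = (9)/(-2) = -9/2

Final answer: -9/2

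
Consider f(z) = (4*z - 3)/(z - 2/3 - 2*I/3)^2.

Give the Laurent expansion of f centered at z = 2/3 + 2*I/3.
Put w = z - (2/3 + 2*I/3), i.e. z = w + 2/3 + 2*I/3. The denominator is w^2, so it suffices to rewrite the numerator in powers of w.

P(z) = 4*z - 3
P(w + 2/3 + 2*I/3) = -1/3 + 8*I/3 + 4*w

Dividing each term by w^2:
  f = (-1/3 + 8*I/3)/w^2 + 4/w

Substituting back w = z - 2/3 - 2*I/3:
  f(z) = (-1/3 + 8*I/3)/(z - 2/3 - 2*I/3)^2 + 4/(z - 2/3 - 2*I/3)

The series is finite because the numerator is a polynomial; the negative powers form the principal part, and the coefficient of 1/(z - 2/3 - 2*I/3) gives Res(f, 2/3 + 2*I/3) = 4.

Final answer: (-1/3 + 8*I/3)/(z - 2/3 - 2*I/3)^2 + 4/(z - 2/3 - 2*I/3)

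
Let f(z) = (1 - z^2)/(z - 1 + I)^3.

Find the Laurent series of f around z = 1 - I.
Put w = z - (1 - I), i.e. z = w + 1 - I. The denominator is w^3, so it suffices to rewrite the numerator in powers of w.

P(z) = 1 - z^2
P(w + 1 - I) = 1 + 2*I + (-2 + 2*I)*w - w^2

Dividing each term by w^3:
  f = (1 + 2*I)/w^3 + (-2 + 2*I)/w^2 - 1/w

Substituting back w = z - 1 + I:
  f(z) = (1 + 2*I)/(z - 1 + I)^3 + (-2 + 2*I)/(z - 1 + I)^2 - 1/(z - 1 + I)

The series is finite because the numerator is a polynomial; the negative powers form the principal part, and the coefficient of 1/(z - 1 + I) gives Res(f, 1 - I) = -1.

Final answer: (1 + 2*I)/(z - 1 + I)^3 + (-2 + 2*I)/(z - 1 + I)^2 - 1/(z - 1 + I)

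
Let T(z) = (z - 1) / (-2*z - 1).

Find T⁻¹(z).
Set w = T(z) = (z - 1) / (-2*z - 1) and solve for z:
  w*(-2*z - 1) = z - 1
  -w + z*(-2*w - 1) + 1 = 0
  z*(-2*w - 1) = w - 1
  z = (1 - w)/(2*w + 1)
Renaming the variable, T⁻¹(z) = (-z + 1)/(2*z + 1).
(Check: ad - bc = -3 ≠ 0, so T is invertible.)

Final answer: (-z + 1)/(2*z + 1)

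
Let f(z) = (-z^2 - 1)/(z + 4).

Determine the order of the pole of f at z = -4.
Factor the denominator:
  z + 4 = (z + 4)

The numerator P(z) = -z^2 - 1 has P(-4) = -17 ≠ 0, so no factor of (z + 4) cancels.
Near z = -4 we can therefore write f(z) = g(z)/(z + 4) with g analytic at -4 and g(-4) ≠ 0 (g is just the numerator).

Hence z = -4 is a pole of order 1.

Final answer: 1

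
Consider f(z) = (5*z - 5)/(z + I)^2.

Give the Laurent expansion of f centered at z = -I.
(-5 - 5*I)/(z + I)^2 + 5/(z + I)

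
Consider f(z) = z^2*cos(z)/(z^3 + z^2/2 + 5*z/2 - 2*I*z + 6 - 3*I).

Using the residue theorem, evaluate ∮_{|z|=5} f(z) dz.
By the residue theorem, ∮_C f(z) dz = 2πi · (sum of the residues of f at the poles inside |z| = 5).

The denominator factors as (z + 2*I)*(z + 3/2)*(z - 1 - 2*I), so the singularities of f are simple poles at z = -2*I, z = -3/2, z = 1 + 2*I.
  |-2*I|² = 4 < 25 = 5², so this pole is inside the contour.
  |-3/2|² = 9/4 < 25 = 5², so this pole is inside the contour.
  |1 + 2*I|² = 5 < 25 = 5², so this pole is inside the contour.

With P(z) = z^2*cos(z) and Q(z) = z^3 + z^2/2 + 5*z/2 - 2*I*z + 6 - 3*I, each pole is simple, so Res(f, z₀) = P(z₀)/Q'(z₀) with Q'(z) = 3*z^2 + z + 5/2 - 2*I.
  Res(f, -2*I) = P(-2*I)/Q'(-2*I) = (-4*cosh(2))/(-19/2 - 4*I) = (152/425 - 64*I/425)*cosh(2)
  Res(f, -3/2) = P(-3/2)/Q'(-3/2) = (9*cos(3/2)/4)/(31/4 - 2*I) = (279/1025 + 72*I/1025)*cos(3/2)
  Res(f, 1 + 2*I) = P(1 + 2*I)/Q'(1 + 2*I) = ((-3 + 4*I)*cos(1 + 2*I))/(-11/2 + 12*I) = (258/697 + 56*I/697)*cos(1 + 2*I)

Sum of residues inside C: (258/697 + 56*I/697)*cos(1 + 2*I) + (152/425 - 64*I/425)*cosh(2) + (279/1025 + 72*I/1025)*cos(3/2)
∮_C f(z) dz = 2πi · ((258/697 + 56*I/697)*cos(1 + 2*I) + (152/425 - 64*I/425)*cosh(2) + (279/1025 + 72*I/1025)*cos(3/2)) = pi*(-144/1025 + 558*I/1025)*cos(3/2) + pi*(-112/697 + 516*I/697)*cos(1 + 2*I) + pi*(128/425 + 304*I/425)*cosh(2)

Final answer: pi*(-144/1025 + 558*I/1025)*cos(3/2) + pi*(-112/697 + 516*I/697)*cos(1 + 2*I) + pi*(128/425 + 304*I/425)*cosh(2)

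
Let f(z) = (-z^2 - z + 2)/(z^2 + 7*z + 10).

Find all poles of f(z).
The singularities of f are the zeros of the denominator. Factoring,
  z^2 + 7*z + 10 = (z + 2)*(z + 5)
so the candidates are z = -2, z = -5.

Check the numerator P(z) = -z^2 - z + 2 at each one:
  P(-2) = 0, so the factor (z + 2) cancels and z = -2 is only a removable singularity, not a pole.
  P(-5) = -18 ≠ 0, so z = -5 is a (simple) pole.

Poles of f: {-5}

Final answer: {-5}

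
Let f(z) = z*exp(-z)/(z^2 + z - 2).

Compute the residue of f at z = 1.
exp(-1)/3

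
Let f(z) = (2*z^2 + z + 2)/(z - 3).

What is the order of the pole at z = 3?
Factor the denominator:
  z - 3 = (z - 3)

The numerator P(z) = 2*z^2 + z + 2 has P(3) = 23 ≠ 0, so no factor of (z - 3) cancels.
Near z = 3 we can therefore write f(z) = g(z)/(z - 3) with g analytic at 3 and g(3) ≠ 0 (g is just the numerator).

Hence z = 3 is a pole of order 1.

Final answer: 1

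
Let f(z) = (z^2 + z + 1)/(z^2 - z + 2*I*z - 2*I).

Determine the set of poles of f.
The singularities of f are the zeros of the denominator. Factoring,
  z^2 - z + 2*I*z - 2*I = (z - 1)*(z + 2*I)
so the candidates are z = 1, z = -2*I.

Check the numerator P(z) = z^2 + z + 1 at each one:
  P(1) = 3 ≠ 0, so z = 1 is a (simple) pole.
  P(-2*I) = -3 - 2*I ≠ 0, so z = -2*I is a (simple) pole.

Poles of f: {-2*I, 1}

Final answer: {-2*I, 1}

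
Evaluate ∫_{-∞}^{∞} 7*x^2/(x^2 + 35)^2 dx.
Let f(z) = 7*z^2/(z^2 + 35)^2. The denominator has no real zeros and deg Q - deg P = 2 ≥ 2, so the integral of f over the upper semicircle |z| = R tends to 0 as R → ∞. Closing the contour in the upper half-plane,
  ∫_{-∞}^{∞} f(x) dx = 2πi · Σ Res(f, z_k)  over the poles with Im z_k > 0.

Zeros of the denominator: z^2 + 35 = 0 gives z = ±sqrt(35)*I.
Upper half-plane: z = sqrt(35)*I (a pole of order 2).

Write f(z) = g(z)/(z - sqrt(35)*I)^2 with g(z) = 7*z^2/(z + sqrt(35)*I)^2. For a double pole, Res(f, z₀) = g'(z₀):
  g'(z) = 14*sqrt(35)*I*z/(z + sqrt(35)*I)^3
  Res(f, sqrt(35)*I) = g'(sqrt(35)*I) = -sqrt(35)*I/20

∫_{-∞}^{∞} f(x) dx = 2πi · (-sqrt(35)*I/20) = sqrt(35)*pi/10

Final answer: sqrt(35)*pi/10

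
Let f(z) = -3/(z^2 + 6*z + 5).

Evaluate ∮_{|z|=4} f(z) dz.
By the residue theorem, ∮_C f(z) dz = 2πi · (sum of the residues of f at the poles inside |z| = 4).

The denominator factors as (z + 5)*(z + 1), so the singularities of f are simple poles at z = -5, z = -1.
  |-5|² = 25 > 16 = 4², so this pole is outside the contour.
  |-1|² = 1 < 16 = 4², so this pole is inside the contour.

With P(z) = -3 and Q(z) = z^2 + 6*z + 5, each pole is simple, so Res(f, z₀) = P(z₀)/Q'(z₀) with Q'(z) = 2*z + 6.
  Res(f, -1) = P(-1)/Q'(-1) = (-3)/(4) = -3/4

∮_C f(z) dz = 2πi · (-3/4) = -3*I*pi/2

Final answer: -3*I*pi/2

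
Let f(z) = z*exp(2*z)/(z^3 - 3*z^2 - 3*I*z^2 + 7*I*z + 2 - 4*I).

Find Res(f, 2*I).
Write f(z) = P(z)/Q(z) with P(z) = z*exp(2*z) and Q(z) = z^3 - 3*z^2 - 3*I*z^2 + 7*I*z + 2 - 4*I.
The denominator factors as Q(z) = (z - 1)*(z - 2 - I)*(z - 2*I), so z = 2*I is a simple zero of Q and P is analytic there; z = 2*I is therefore a simple pole and
  Res(f, z₀) = P(z₀)/Q'(z₀).

Q'(z) = 3*z^2 - 6*z - 6*I*z + 7*I, so Q'(2*I) = -5*I.
P(2*I) = 2*I*exp(4*I).

Res(f, 2*I) = (2*I*exp(4*I))/(-5*I) = -2*exp(4*I)/5

Final answer: -2*exp(4*I)/5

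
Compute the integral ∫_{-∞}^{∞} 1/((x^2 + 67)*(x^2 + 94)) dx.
Let f(z) = 1/((z^2 + 67)*(z^2 + 94)). The denominator has no real zeros and deg Q - deg P = 4 ≥ 2, so the integral of f over the upper semicircle |z| = R tends to 0 as R → ∞. Closing the contour in the upper half-plane,
  ∫_{-∞}^{∞} f(x) dx = 2πi · Σ Res(f, z_k)  over the poles with Im z_k > 0.

Zeros of the denominator: z^2 + 94 = 0 gives z = ±sqrt(94)*I; z^2 + 67 = 0 gives z = ±sqrt(67)*I.
Upper half-plane: z = sqrt(67)*I, z = sqrt(94)*I (simple).

Each pole is a simple zero of Q(z) = z^4 + 161*z^2 + 6298, so Res(f, z₀) = P(z₀)/Q'(z₀) with P(z) = 1, Q'(z) = 4*z^3 + 322*z:
  Res(f, sqrt(67)*I) = (1)/(54*sqrt(67)*I) = -sqrt(67)*I/3618
  Res(f, sqrt(94)*I) = (1)/(-54*sqrt(94)*I) = sqrt(94)*I/5076

Sum of residues: I*(-sqrt(67)/3618 + sqrt(94)/5076)
∫_{-∞}^{∞} f(x) dx = 2πi · (I*(-sqrt(67)/3618 + sqrt(94)/5076)) = pi*(-67*sqrt(94) + 94*sqrt(67))/170046

Final answer: pi*(-67*sqrt(94) + 94*sqrt(67))/170046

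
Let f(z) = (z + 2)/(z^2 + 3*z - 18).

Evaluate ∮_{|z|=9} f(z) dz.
2*I*pi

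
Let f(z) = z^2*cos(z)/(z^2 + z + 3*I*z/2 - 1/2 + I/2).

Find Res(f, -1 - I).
Write f(z) = P(z)/Q(z) with P(z) = z^2*cos(z) and Q(z) = z^2 + z + 3*I*z/2 - 1/2 + I/2.
The denominator factors as Q(z) = (z + I/2)*(z + 1 + I), so z = -1 - I is a simple zero of Q and P is analytic there; z = -1 - I is therefore a simple pole and
  Res(f, z₀) = P(z₀)/Q'(z₀).

Q'(z) = 2*z + 1 + 3*I/2, so Q'(-1 - I) = -1 - I/2.
P(-1 - I) = 2*I*cos(1 + I).

Res(f, -1 - I) = (2*I*cos(1 + I))/(-1 - I/2) = (-4/5 - 8*I/5)*cos(1 + I)

Final answer: (-4/5 - 8*I/5)*cos(1 + I)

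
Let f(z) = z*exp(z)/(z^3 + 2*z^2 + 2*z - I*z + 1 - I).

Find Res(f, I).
Write f(z) = P(z)/Q(z) with P(z) = z*exp(z) and Q(z) = z^3 + 2*z^2 + 2*z - I*z + 1 - I.
The denominator factors as Q(z) = (z + 1)*(z + 1 + I)*(z - I), so z = I is a simple zero of Q and P is analytic there; z = I is therefore a simple pole and
  Res(f, z₀) = P(z₀)/Q'(z₀).

Q'(z) = 3*z^2 + 4*z + 2 - I, so Q'(I) = -1 + 3*I.
P(I) = I*exp(I).

Res(f, I) = (I*exp(I))/(-1 + 3*I) = (3/10 - I/10)*exp(I)

Final answer: (3/10 - I/10)*exp(I)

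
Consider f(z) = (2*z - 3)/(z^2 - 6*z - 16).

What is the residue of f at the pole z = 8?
Write f(z) = P(z)/Q(z) with P(z) = 2*z - 3 and Q(z) = z^2 - 6*z - 16.
The denominator factors as Q(z) = (z - 8)*(z + 2), so z = 8 is a simple zero of Q and P is analytic there; z = 8 is therefore a simple pole and
  Res(f, z₀) = P(z₀)/Q'(z₀).

Q'(z) = 2*z - 6, so Q'(8) = 10.
P(8) = 13.

Res(f, 8) = (13)/(10) = 13/10

Final answer: 13/10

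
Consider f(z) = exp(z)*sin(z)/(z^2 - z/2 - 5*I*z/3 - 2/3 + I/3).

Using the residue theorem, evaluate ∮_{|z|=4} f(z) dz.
pi*(36/13 - 24*I/13)*exp(2*I/3)*sinh(2/3) + pi*(24/13 + 36*I/13)*exp(1/2 + I)*sin(1/2 + I)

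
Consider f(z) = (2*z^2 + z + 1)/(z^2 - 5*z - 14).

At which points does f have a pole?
The singularities of f are the zeros of the denominator. Factoring,
  z^2 - 5*z - 14 = (z - 7)*(z + 2)
so the candidates are z = 7, z = -2.

Check the numerator P(z) = 2*z^2 + z + 1 at each one:
  P(7) = 106 ≠ 0, so z = 7 is a (simple) pole.
  P(-2) = 7 ≠ 0, so z = -2 is a (simple) pole.

Poles of f: {-2, 7}

Final answer: {-2, 7}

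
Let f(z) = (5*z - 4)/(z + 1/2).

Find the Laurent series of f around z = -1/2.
Put w = z - (-1/2), i.e. z = w - 1/2. The denominator is w, so it suffices to rewrite the numerator in powers of w.

P(z) = 5*z - 4
P(w - 1/2) = -13/2 + 5*w

Dividing each term by w:
  f = -13/(2*w) + 5

Substituting back w = z + 1/2:
  f(z) = -13/(2*(z + 1/2)) + 5

The series is finite because the numerator is a polynomial; the negative powers form the principal part, and the coefficient of 1/(z + 1/2) gives Res(f, -1/2) = -13/2.

Final answer: -13/(2*(z + 1/2)) + 5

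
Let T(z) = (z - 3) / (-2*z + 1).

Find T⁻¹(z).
Set w = T(z) = (z - 3) / (-2*z + 1) and solve for z:
  w*(-2*z + 1) = z - 3
  w + z*(-2*w - 1) + 3 = 0
  z*(-2*w - 1) = -w - 3
  z = (w + 3)/(2*w + 1)
Renaming the variable, T⁻¹(z) = (z + 3)/(2*z + 1).
(Check: ad - bc = -5 ≠ 0, so T is invertible.)

Final answer: (z + 3)/(2*z + 1)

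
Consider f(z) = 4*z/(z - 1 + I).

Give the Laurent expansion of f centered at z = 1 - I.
(4 - 4*I)/(z - 1 + I) + 4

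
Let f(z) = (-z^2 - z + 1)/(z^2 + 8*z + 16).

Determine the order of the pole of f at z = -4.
2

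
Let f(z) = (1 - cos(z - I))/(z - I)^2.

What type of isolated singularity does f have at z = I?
Let u = z - I. The argument of cos is z - I = u, so
  f = (1 - cos(u))/u^2 = ((u)^2/2 - (u)^4/24 + ...)/u^2 = 1/2 - (1/24)*u^2 + ...
The Laurent expansion about u = 0 has no negative powers; equivalently lim_{z→I} f(z) = 1/2 exists and is finite.
So the singularity is removable.

Final answer: removable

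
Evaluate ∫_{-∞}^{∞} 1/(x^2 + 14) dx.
sqrt(14)*pi/14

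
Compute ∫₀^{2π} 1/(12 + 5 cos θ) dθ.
Let J = ∫₀^{2π} dθ/(12 + 5 cos θ).
Put z = e^{iθ}: then cos θ = (z + 1/z)/2, dθ = dz/(iz), and z runs once counterclockwise around |z| = 1:
  J = ∮_{|z|=1} 1/(12 + 5*(z + 1/z)/2) · dz/(iz) = (2/i) ∮_{|z|=1} dz/(5*z^2 + 24*z + 5).
The roots of 5*z^2 + 24*z + 5 are z = (-12 ± sqrt(12^2 - 5^2))/5, with sqrt(119) = sqrt(119); their product is 1, so only z₊ = -12/5 + sqrt(119)/5 lies inside the unit circle (z₋ = -12/5 - sqrt(119)/5 lies outside).
z₊ is a simple zero of q(z) = 5*z^2 + 24*z + 5, so Res(1/q, z₊) = 1/q'(z₊) with q'(z) = 10*z + 24; and q'(z₊) = 5*(z₊ - z₋) = 2*sqrt(119).
Therefore J = (2/i) · 2πi · 1/(2*sqrt(119)) = 2*pi/(sqrt(119)) = 2*sqrt(119)*pi/119

Final answer: 2*sqrt(119)*pi/119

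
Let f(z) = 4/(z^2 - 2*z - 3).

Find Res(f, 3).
Write f(z) = P(z)/Q(z) with P(z) = 4 and Q(z) = z^2 - 2*z - 3.
The denominator factors as Q(z) = (z - 3)*(z + 1), so z = 3 is a simple zero of Q and P is analytic there; z = 3 is therefore a simple pole and
  Res(f, z₀) = P(z₀)/Q'(z₀).

Q'(z) = 2*z - 2, so Q'(3) = 4.
P(3) = 4.

Res(f, 3) = (4)/(4) = 1

Final answer: 1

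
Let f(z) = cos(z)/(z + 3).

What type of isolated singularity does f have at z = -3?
Write f(z) = g(z)/(z + 3) with g(z) = cos(z).
g is entire and g(-3) = cos(3) ≠ 0, so no factor of (z + 3) cancels: the Laurent expansion of f about z = -3 starts at the power -1, i.e. lim_{z→z₀} (z - z₀) f(z) = cos(3) is finite and nonzero.
So z = -3 is a pole of order 1.

Final answer: pole of order 1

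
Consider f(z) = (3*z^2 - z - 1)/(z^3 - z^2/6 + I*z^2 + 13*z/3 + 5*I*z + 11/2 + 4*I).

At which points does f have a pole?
The singularities of f are the zeros of the denominator. Factoring,
  z^3 - z^2/6 + I*z^2 + 13*z/3 + 5*I*z + 11/2 + 4*I = (z + 1)*(z + 1/3 - 2*I)*(z - 3/2 + 3*I)
so the candidates are z = -1, z = -1/3 + 2*I, z = 3/2 - 3*I.

Check the numerator P(z) = 3*z^2 - z - 1 at each one:
  P(-1) = 3 ≠ 0, so z = -1 is a (simple) pole.
  P(-1/3 + 2*I) = -37/3 - 6*I ≠ 0, so z = -1/3 + 2*I is a (simple) pole.
  P(3/2 - 3*I) = -91/4 - 24*I ≠ 0, so z = 3/2 - 3*I is a (simple) pole.

Poles of f: {-1, -1/3 + 2*I, 3/2 - 3*I}

Final answer: {-1, -1/3 + 2*I, 3/2 - 3*I}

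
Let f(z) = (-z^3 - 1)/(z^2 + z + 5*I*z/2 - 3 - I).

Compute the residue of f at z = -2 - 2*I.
12/5 - 98*I/15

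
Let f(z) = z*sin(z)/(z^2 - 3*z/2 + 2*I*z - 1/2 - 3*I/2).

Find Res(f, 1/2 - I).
(-1 + 2*I)*sin(1/2 - I)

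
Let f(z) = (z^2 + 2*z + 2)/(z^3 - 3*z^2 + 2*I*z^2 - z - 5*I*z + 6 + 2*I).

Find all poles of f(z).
{2 - I, 2}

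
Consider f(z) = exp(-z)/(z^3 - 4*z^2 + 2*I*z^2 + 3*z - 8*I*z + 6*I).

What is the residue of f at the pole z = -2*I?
Write f(z) = P(z)/Q(z) with P(z) = exp(-z) and Q(z) = z^3 - 4*z^2 + 2*I*z^2 + 3*z - 8*I*z + 6*I.
The denominator factors as Q(z) = (z + 2*I)*(z - 1)*(z - 3), so z = -2*I is a simple zero of Q and P is analytic there; z = -2*I is therefore a simple pole and
  Res(f, z₀) = P(z₀)/Q'(z₀).

Q'(z) = 3*z^2 - 8*z + 4*I*z + 3 - 8*I, so Q'(-2*I) = -1 + 8*I.
P(-2*I) = exp(2*I).

Res(f, -2*I) = (exp(2*I))/(-1 + 8*I) = (-1/65 - 8*I/65)*exp(2*I)

Final answer: (-1/65 - 8*I/65)*exp(2*I)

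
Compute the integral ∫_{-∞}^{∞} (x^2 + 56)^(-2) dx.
sqrt(14)*pi/3136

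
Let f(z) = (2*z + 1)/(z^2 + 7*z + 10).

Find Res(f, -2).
Write f(z) = P(z)/Q(z) with P(z) = 2*z + 1 and Q(z) = z^2 + 7*z + 10.
The denominator factors as Q(z) = (z + 2)*(z + 5), so z = -2 is a simple zero of Q and P is analytic there; z = -2 is therefore a simple pole and
  Res(f, z₀) = P(z₀)/Q'(z₀).

Q'(z) = 2*z + 7, so Q'(-2) = 3.
P(-2) = -3.

Res(f, -2) = (-3)/(3) = -1

Final answer: -1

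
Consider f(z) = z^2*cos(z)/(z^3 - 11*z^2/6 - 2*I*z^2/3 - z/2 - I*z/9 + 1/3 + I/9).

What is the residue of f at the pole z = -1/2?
Write f(z) = P(z)/Q(z) with P(z) = z^2*cos(z) and Q(z) = z^3 - 11*z^2/6 - 2*I*z^2/3 - z/2 - I*z/9 + 1/3 + I/9.
The denominator factors as Q(z) = (z - 2 - 2*I/3)*(z + 1/2)*(z - 1/3), so z = -1/2 is a simple zero of Q and P is analytic there; z = -1/2 is therefore a simple pole and
  Res(f, z₀) = P(z₀)/Q'(z₀).

Q'(z) = 3*z^2 - 11*z/3 - 4*I*z/3 - 1/2 - I/9, so Q'(-1/2) = 25/12 + 5*I/9.
P(-1/2) = cos(1/2)/4.

Res(f, -1/2) = (cos(1/2)/4)/(25/12 + 5*I/9) = (27/241 - 36*I/1205)*cos(1/2)

Final answer: (27/241 - 36*I/1205)*cos(1/2)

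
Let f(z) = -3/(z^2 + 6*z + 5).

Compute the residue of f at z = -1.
-3/4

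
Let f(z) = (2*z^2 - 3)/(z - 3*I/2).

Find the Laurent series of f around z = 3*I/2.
Put w = z - (3*I/2), i.e. z = w + 3*I/2. The denominator is w, so it suffices to rewrite the numerator in powers of w.

P(z) = 2*z^2 - 3
P(w + 3*I/2) = -15/2 + 6*I*w + 2*w^2

Dividing each term by w:
  f = -15/(2*w) + 6*I + 2*w

Substituting back w = z - 3*I/2:
  f(z) = -15/(2*(z - 3*I/2)) + 6*I + 2*(z - 3*I/2)

The series is finite because the numerator is a polynomial; the negative powers form the principal part, and the coefficient of 1/(z - 3*I/2) gives Res(f, 3*I/2) = -15/2.

Final answer: -15/(2*(z - 3*I/2)) + 6*I + 2*(z - 3*I/2)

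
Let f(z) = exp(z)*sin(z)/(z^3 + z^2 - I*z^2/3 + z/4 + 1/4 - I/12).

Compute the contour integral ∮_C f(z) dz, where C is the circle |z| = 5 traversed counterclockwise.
By the residue theorem, ∮_C f(z) dz = 2πi · (sum of the residues of f at the poles inside |z| = 5).

The denominator factors as (z - I/2)*(z + 1 - I/3)*(z + I/2), so the singularities of f are simple poles at z = I/2, z = -1 + I/3, z = -I/2.
  |I/2|² = 1/4 < 25 = 5², so this pole is inside the contour.
  |-1 + I/3|² = 10/9 < 25 = 5², so this pole is inside the contour.
  |-I/2|² = 1/4 < 25 = 5², so this pole is inside the contour.

With P(z) = exp(z)*sin(z) and Q(z) = z^3 + z^2 - I*z^2/3 + z/4 + 1/4 - I/12, each pole is simple, so Res(f, z₀) = P(z₀)/Q'(z₀) with Q'(z) = 3*z^2 + 2*z - 2*I*z/3 + 1/4.
  Res(f, I/2) = P(I/2)/Q'(I/2) = (I*exp(I/2)*sinh(1/2))/(-1/6 + I) = (36/37 - 6*I/37)*exp(I/2)*sinh(1/2)
  Res(f, -1 + I/3) = P(-1 + I/3)/Q'(-1 + I/3) = (-exp(-1 + I/3)*sin(1 - I/3))/(41/36 - 2*I/3) = (-1476/2257 - 864*I/2257)*exp(-1 + I/3)*sin(1 - I/3)
  Res(f, -I/2) = P(-I/2)/Q'(-I/2) = (-I*exp(-I/2)*sinh(1/2))/(-5/6 - I) = (36/61 + 30*I/61)*exp(-I/2)*sinh(1/2)

Sum of residues inside C: (-1476/2257 - 864*I/2257)*exp(-1 + I/3)*sin(1 - I/3) + (36/61 + 30*I/61)*exp(-I/2)*sinh(1/2) + (36/37 - 6*I/37)*exp(I/2)*sinh(1/2)
∮_C f(z) dz = 2πi · ((-1476/2257 - 864*I/2257)*exp(-1 + I/3)*sin(1 - I/3) + (36/61 + 30*I/61)*exp(-I/2)*sinh(1/2) + (36/37 - 6*I/37)*exp(I/2)*sinh(1/2)) = pi*(1728/2257 - 2952*I/2257)*exp(-1 + I/3)*sin(1 - I/3) + pi*(-60/61 + 72*I/61)*exp(-I/2)*sinh(1/2) + pi*(12/37 + 72*I/37)*exp(I/2)*sinh(1/2)

Final answer: pi*(1728/2257 - 2952*I/2257)*exp(-1 + I/3)*sin(1 - I/3) + pi*(-60/61 + 72*I/61)*exp(-I/2)*sinh(1/2) + pi*(12/37 + 72*I/37)*exp(I/2)*sinh(1/2)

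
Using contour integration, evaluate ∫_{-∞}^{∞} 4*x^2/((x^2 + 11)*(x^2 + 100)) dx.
Let f(z) = 4*z^2/((z^2 + 11)*(z^2 + 100)). The denominator has no real zeros and deg Q - deg P = 2 ≥ 2, so the integral of f over the upper semicircle |z| = R tends to 0 as R → ∞. Closing the contour in the upper half-plane,
  ∫_{-∞}^{∞} f(x) dx = 2πi · Σ Res(f, z_k)  over the poles with Im z_k > 0.

Zeros of the denominator: z^2 + 100 = 0 gives z = ±10*I; z^2 + 11 = 0 gives z = ±sqrt(11)*I.
Upper half-plane: z = 10*I, z = sqrt(11)*I (simple).

Each pole is a simple zero of Q(z) = z^4 + 111*z^2 + 1100, so Res(f, z₀) = P(z₀)/Q'(z₀) with P(z) = 4*z^2, Q'(z) = 4*z^3 + 222*z:
  Res(f, 10*I) = (-400)/(-1780*I) = -20*I/89
  Res(f, sqrt(11)*I) = (-44)/(178*sqrt(11)*I) = 2*sqrt(11)*I/89

Sum of residues: 2*I*(-10 + sqrt(11))/89
∫_{-∞}^{∞} f(x) dx = 2πi · (2*I*(-10 + sqrt(11))/89) = 4*pi*(10 - sqrt(11))/89

Final answer: 4*pi*(10 - sqrt(11))/89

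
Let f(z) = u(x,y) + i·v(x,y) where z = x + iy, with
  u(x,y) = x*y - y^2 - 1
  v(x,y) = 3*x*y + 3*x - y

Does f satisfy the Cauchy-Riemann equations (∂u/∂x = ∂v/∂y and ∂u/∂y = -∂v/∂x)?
∂u/∂x = y
∂v/∂y = 3*x - 1
∂u/∂y = x - 2*y
∂v/∂x = 3*y + 3
∂u/∂x ≠ ∂v/∂y and ∂u/∂y ≠ -∂v/∂x; the Cauchy-Riemann equations are not satisfied, so f is not analytic.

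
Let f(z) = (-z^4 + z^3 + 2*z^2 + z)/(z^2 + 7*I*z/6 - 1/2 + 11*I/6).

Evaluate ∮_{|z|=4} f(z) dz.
pi*(991/108 + 53*I/6)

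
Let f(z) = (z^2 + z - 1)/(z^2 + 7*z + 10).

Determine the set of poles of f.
The singularities of f are the zeros of the denominator. Factoring,
  z^2 + 7*z + 10 = (z + 2)*(z + 5)
so the candidates are z = -2, z = -5.

Check the numerator P(z) = z^2 + z - 1 at each one:
  P(-2) = 1 ≠ 0, so z = -2 is a (simple) pole.
  P(-5) = 19 ≠ 0, so z = -5 is a (simple) pole.

Poles of f: {-5, -2}

Final answer: {-5, -2}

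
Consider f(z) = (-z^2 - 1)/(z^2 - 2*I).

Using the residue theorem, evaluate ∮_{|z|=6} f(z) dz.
By the residue theorem, ∮_C f(z) dz = 2πi · (sum of the residues of f at the poles inside |z| = 6).

The denominator factors as (z - 1 - I)*(z + 1 + I), so the singularities of f are simple poles at z = 1 + I, z = -1 - I.
  |1 + I|² = 2 < 36 = 6², so this pole is inside the contour.
  |-1 - I|² = 2 < 36 = 6², so this pole is inside the contour.

With P(z) = -z^2 - 1 and Q(z) = z^2 - 2*I, each pole is simple, so Res(f, z₀) = P(z₀)/Q'(z₀) with Q'(z) = 2*z.
  Res(f, 1 + I) = P(1 + I)/Q'(1 + I) = (-1 - 2*I)/(2 + 2*I) = -3/4 - I/4
  Res(f, -1 - I) = P(-1 - I)/Q'(-1 - I) = (-1 - 2*I)/(-2 - 2*I) = 3/4 + I/4

Sum of residues inside C: 0
∮_C f(z) dz = 2πi · (0) = 0

Final answer: 0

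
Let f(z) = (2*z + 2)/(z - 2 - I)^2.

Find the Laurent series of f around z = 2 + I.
Put w = z - (2 + I), i.e. z = w + 2 + I. The denominator is w^2, so it suffices to rewrite the numerator in powers of w.

P(z) = 2*z + 2
P(w + 2 + I) = 6 + 2*I + 2*w

Dividing each term by w^2:
  f = (6 + 2*I)/w^2 + 2/w

Substituting back w = z - 2 - I:
  f(z) = (6 + 2*I)/(z - 2 - I)^2 + 2/(z - 2 - I)

The series is finite because the numerator is a polynomial; the negative powers form the principal part, and the coefficient of 1/(z - 2 - I) gives Res(f, 2 + I) = 2.

Final answer: (6 + 2*I)/(z - 2 - I)^2 + 2/(z - 2 - I)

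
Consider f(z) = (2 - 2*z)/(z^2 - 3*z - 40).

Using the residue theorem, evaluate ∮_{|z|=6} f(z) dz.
By the residue theorem, ∮_C f(z) dz = 2πi · (sum of the residues of f at the poles inside |z| = 6).

The denominator factors as (z - 8)*(z + 5), so the singularities of f are simple poles at z = 8, z = -5.
  |8|² = 64 > 36 = 6², so this pole is outside the contour.
  |-5|² = 25 < 36 = 6², so this pole is inside the contour.

With P(z) = 2 - 2*z and Q(z) = z^2 - 3*z - 40, each pole is simple, so Res(f, z₀) = P(z₀)/Q'(z₀) with Q'(z) = 2*z - 3.
  Res(f, -5) = P(-5)/Q'(-5) = (12)/(-13) = -12/13

∮_C f(z) dz = 2πi · (-12/13) = -24*I*pi/13

Final answer: -24*I*pi/13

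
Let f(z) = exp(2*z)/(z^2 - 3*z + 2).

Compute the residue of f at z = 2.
exp(4)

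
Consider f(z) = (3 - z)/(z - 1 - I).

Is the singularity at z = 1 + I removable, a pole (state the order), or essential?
pole of order 1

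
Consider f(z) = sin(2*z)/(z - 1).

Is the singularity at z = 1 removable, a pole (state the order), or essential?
Write f(z) = g(z)/(z - 1) with g(z) = sin(2*z).
g is entire and g(1) = sin(2) ≠ 0, so no factor of (z - 1) cancels: the Laurent expansion of f about z = 1 starts at the power -1, i.e. lim_{z→z₀} (z - z₀) f(z) = sin(2) is finite and nonzero.
So z = 1 is a pole of order 1.

Final answer: pole of order 1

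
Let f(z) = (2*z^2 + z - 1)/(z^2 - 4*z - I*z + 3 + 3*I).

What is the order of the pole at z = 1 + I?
1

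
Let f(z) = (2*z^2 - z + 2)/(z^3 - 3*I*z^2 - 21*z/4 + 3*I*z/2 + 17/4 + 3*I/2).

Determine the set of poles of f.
{-2 + 3*I/2, 1, 1 + 3*I/2}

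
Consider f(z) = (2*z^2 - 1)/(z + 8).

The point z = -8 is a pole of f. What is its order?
Factor the denominator:
  z + 8 = (z + 8)

The numerator P(z) = 2*z^2 - 1 has P(-8) = 127 ≠ 0, so no factor of (z + 8) cancels.
Near z = -8 we can therefore write f(z) = g(z)/(z + 8) with g analytic at -8 and g(-8) ≠ 0 (g is just the numerator).

Hence z = -8 is a pole of order 1.

Final answer: 1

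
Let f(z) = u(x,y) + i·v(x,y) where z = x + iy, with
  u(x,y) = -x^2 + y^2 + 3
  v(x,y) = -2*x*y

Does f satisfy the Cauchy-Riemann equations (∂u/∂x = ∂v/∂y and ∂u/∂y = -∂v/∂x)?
∂u/∂x = -2*x
∂v/∂y = -2*x
∂u/∂y = 2*y
∂v/∂x = -2*y
∂u/∂x = ∂v/∂y and ∂u/∂y = -∂v/∂x hold identically; f is analytic.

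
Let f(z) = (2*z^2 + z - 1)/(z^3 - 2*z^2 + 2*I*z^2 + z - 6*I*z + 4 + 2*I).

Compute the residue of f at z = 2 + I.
19/26 - 11*I/13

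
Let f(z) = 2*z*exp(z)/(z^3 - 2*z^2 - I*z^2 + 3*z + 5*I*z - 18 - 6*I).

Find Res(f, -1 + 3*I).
Write f(z) = P(z)/Q(z) with P(z) = 2*z*exp(z) and Q(z) = z^3 - 2*z^2 - I*z^2 + 3*z + 5*I*z - 18 - 6*I.
The denominator factors as Q(z) = (z - 3)*(z + 2*I)*(z + 1 - 3*I), so z = -1 + 3*I is a simple zero of Q and P is analytic there; z = -1 + 3*I is therefore a simple pole and
  Res(f, z₀) = P(z₀)/Q'(z₀).

Q'(z) = 3*z^2 - 4*z - 2*I*z + 3 + 5*I, so Q'(-1 + 3*I) = -11 - 23*I.
P(-1 + 3*I) = (-2 + 6*I)*exp(-1 + 3*I).

Res(f, -1 + 3*I) = ((-2 + 6*I)*exp(-1 + 3*I))/(-11 - 23*I) = (-58/325 - 56*I/325)*exp(-1 + 3*I)

Final answer: (-58/325 - 56*I/325)*exp(-1 + 3*I)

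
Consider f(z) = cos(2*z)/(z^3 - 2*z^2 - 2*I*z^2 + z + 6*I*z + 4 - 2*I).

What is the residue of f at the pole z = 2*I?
Write f(z) = P(z)/Q(z) with P(z) = cos(2*z) and Q(z) = z^3 - 2*z^2 - 2*I*z^2 + z + 6*I*z + 4 - 2*I.
The denominator factors as Q(z) = (z - 2*I)*(z - I)*(z - 2 + I), so z = 2*I is a simple zero of Q and P is analytic there; z = 2*I is therefore a simple pole and
  Res(f, z₀) = P(z₀)/Q'(z₀).

Q'(z) = 3*z^2 - 4*z - 4*I*z + 1 + 6*I, so Q'(2*I) = -3 - 2*I.
P(2*I) = cosh(4).

Res(f, 2*I) = (cosh(4))/(-3 - 2*I) = (-3/13 + 2*I/13)*cosh(4)

Final answer: (-3/13 + 2*I/13)*cosh(4)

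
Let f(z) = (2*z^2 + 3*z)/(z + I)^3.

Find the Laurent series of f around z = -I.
Put w = z - (-I), i.e. z = w - I. The denominator is w^3, so it suffices to rewrite the numerator in powers of w.

P(z) = 2*z^2 + 3*z
P(w - I) = -2 - 3*I + (3 - 4*I)*w + 2*w^2

Dividing each term by w^3:
  f = (-2 - 3*I)/w^3 + (3 - 4*I)/w^2 + 2/w

Substituting back w = z + I:
  f(z) = (-2 - 3*I)/(z + I)^3 + (3 - 4*I)/(z + I)^2 + 2/(z + I)

The series is finite because the numerator is a polynomial; the negative powers form the principal part, and the coefficient of 1/(z + I) gives Res(f, -I) = 2.

Final answer: (-2 - 3*I)/(z + I)^3 + (3 - 4*I)/(z + I)^2 + 2/(z + I)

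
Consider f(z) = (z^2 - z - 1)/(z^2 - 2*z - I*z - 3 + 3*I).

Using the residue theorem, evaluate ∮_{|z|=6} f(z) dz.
pi*(-2 + 2*I)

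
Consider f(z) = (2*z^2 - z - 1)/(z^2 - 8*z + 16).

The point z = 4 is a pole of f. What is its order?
Factor the denominator:
  z^2 - 8*z + 16 = (z - 4)^2

The numerator P(z) = 2*z^2 - z - 1 has P(4) = 27 ≠ 0, so no factor of (z - 4) cancels.
Near z = 4 we can therefore write f(z) = g(z)/(z - 4)^2 with g analytic at 4 and g(4) ≠ 0 (g is just the numerator).

Hence z = 4 is a pole of order 2.

Final answer: 2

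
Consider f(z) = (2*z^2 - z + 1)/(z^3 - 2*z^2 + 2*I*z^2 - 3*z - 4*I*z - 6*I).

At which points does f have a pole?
{-1, -2*I, 3}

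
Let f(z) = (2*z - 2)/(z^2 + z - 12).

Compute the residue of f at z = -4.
10/7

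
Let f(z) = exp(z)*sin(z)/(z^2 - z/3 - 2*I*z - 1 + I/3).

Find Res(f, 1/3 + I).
Write f(z) = P(z)/Q(z) with P(z) = exp(z)*sin(z) and Q(z) = z^2 - z/3 - 2*I*z - 1 + I/3.
The denominator factors as Q(z) = (z - I)*(z - 1/3 - I), so z = 1/3 + I is a simple zero of Q and P is analytic there; z = 1/3 + I is therefore a simple pole and
  Res(f, z₀) = P(z₀)/Q'(z₀).

Q'(z) = 2*z - 1/3 - 2*I, so Q'(1/3 + I) = 1/3.
P(1/3 + I) = exp(1/3 + I)*sin(1/3 + I).

Res(f, 1/3 + I) = (exp(1/3 + I)*sin(1/3 + I))/(1/3) = 3*exp(1/3 + I)*sin(1/3 + I)

Final answer: 3*exp(1/3 + I)*sin(1/3 + I)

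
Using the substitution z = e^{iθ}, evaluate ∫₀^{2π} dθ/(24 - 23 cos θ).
Call the integral J. The integrand is 2π-periodic and we integrate over a full period, so shifting θ does not change the value (θ → θ + π flips the sign of the trig term). Hence
  J = ∫₀^{2π} dθ/(24 + 23 cos θ).
Put z = e^{iθ}: then cos θ = (z + 1/z)/2, dθ = dz/(iz), and z runs once counterclockwise around |z| = 1:
  J = ∮_{|z|=1} 1/(24 + 23*(z + 1/z)/2) · dz/(iz) = (2/i) ∮_{|z|=1} dz/(23*z^2 + 48*z + 23).
The roots of 23*z^2 + 48*z + 23 are z = (-24 ± sqrt(24^2 - 23^2))/23, with sqrt(47) = sqrt(47); their product is 1, so only z₊ = -24/23 + sqrt(47)/23 lies inside the unit circle (z₋ = -24/23 - sqrt(47)/23 lies outside).
z₊ is a simple zero of q(z) = 23*z^2 + 48*z + 23, so Res(1/q, z₊) = 1/q'(z₊) with q'(z) = 46*z + 48; and q'(z₊) = 23*(z₊ - z₋) = 2*sqrt(47).
Therefore J = (2/i) · 2πi · 1/(2*sqrt(47)) = 2*pi/(sqrt(47)) = 2*sqrt(47)*pi/47

Final answer: 2*sqrt(47)*pi/47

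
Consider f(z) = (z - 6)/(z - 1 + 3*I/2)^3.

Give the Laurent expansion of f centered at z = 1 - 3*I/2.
(-5 - 3*I/2)/(z - 1 + 3*I/2)^3 + 1/(z - 1 + 3*I/2)^2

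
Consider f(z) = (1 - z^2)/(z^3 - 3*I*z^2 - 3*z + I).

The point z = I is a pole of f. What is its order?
Factor the denominator:
  z^3 - 3*I*z^2 - 3*z + I = (z - I)^3

The numerator P(z) = 1 - z^2 has P(I) = 2 ≠ 0, so no factor of (z - I) cancels.
Near z = I we can therefore write f(z) = g(z)/(z - I)^3 with g analytic at I and g(I) ≠ 0 (g is just the numerator).

Hence z = I is a pole of order 3.

Final answer: 3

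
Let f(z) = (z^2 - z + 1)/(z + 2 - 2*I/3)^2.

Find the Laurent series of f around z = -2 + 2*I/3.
Put w = z - (-2 + 2*I/3), i.e. z = w - 2 + 2*I/3. The denominator is w^2, so it suffices to rewrite the numerator in powers of w.

P(z) = z^2 - z + 1
P(w - 2 + 2*I/3) = 59/9 - 10*I/3 + (-5 + 4*I/3)*w + w^2

Dividing each term by w^2:
  f = (59/9 - 10*I/3)/w^2 + (-5 + 4*I/3)/w + 1

Substituting back w = z + 2 - 2*I/3:
  f(z) = (59/9 - 10*I/3)/(z + 2 - 2*I/3)^2 + (-5 + 4*I/3)/(z + 2 - 2*I/3) + 1

The series is finite because the numerator is a polynomial; the negative powers form the principal part, and the coefficient of 1/(z + 2 - 2*I/3) gives Res(f, -2 + 2*I/3) = -5 + 4*I/3.

Final answer: (59/9 - 10*I/3)/(z + 2 - 2*I/3)^2 + (-5 + 4*I/3)/(z + 2 - 2*I/3) + 1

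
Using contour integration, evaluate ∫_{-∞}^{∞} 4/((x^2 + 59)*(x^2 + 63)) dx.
pi*(-59*sqrt(7) + 21*sqrt(59))/1239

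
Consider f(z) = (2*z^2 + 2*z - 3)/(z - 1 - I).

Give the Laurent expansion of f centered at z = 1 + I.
(-1 + 6*I)/(z - 1 - I) + 6 + 4*I + 2*(z - 1 - I)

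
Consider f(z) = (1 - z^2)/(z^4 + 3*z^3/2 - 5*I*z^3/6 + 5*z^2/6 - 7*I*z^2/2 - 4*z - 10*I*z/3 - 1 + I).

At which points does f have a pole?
The singularities of f are the zeros of the denominator. Factoring,
  z^4 + 3*z^3/2 - 5*I*z^3/6 + 5*z^2/6 - 7*I*z^2/2 - 4*z - 10*I*z/3 - 1 + I = (z - I/3)*(z - 1 - I)*(z + 1 - I)*(z + 3/2 + 3*I/2)
so the candidates are z = I/3, z = 1 + I, z = -1 + I, z = -3/2 - 3*I/2.

Check the numerator P(z) = 1 - z^2 at each one:
  P(I/3) = 10/9 ≠ 0, so z = I/3 is a (simple) pole.
  P(1 + I) = 1 - 2*I ≠ 0, so z = 1 + I is a (simple) pole.
  P(-1 + I) = 1 + 2*I ≠ 0, so z = -1 + I is a (simple) pole.
  P(-3/2 - 3*I/2) = 1 - 9*I/2 ≠ 0, so z = -3/2 - 3*I/2 is a (simple) pole.

Poles of f: {-3/2 - 3*I/2, -1 + I, I/3, 1 + I}

Final answer: {-3/2 - 3*I/2, -1 + I, I/3, 1 + I}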